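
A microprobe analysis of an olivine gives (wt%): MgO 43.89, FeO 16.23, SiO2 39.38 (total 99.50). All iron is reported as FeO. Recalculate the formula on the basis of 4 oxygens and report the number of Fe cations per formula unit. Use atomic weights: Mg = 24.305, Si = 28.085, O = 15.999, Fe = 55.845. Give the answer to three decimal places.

0.344 Fe apfu

43.89 wt% MgO ÷ 40.304 g/mol = 1.08897 mol, giving 1.08897 Mg and 1.08897 O.
16.23 wt% FeO ÷ 71.844 g/mol = 0.22591 mol, giving 0.22591 Fe and 0.22591 O.
39.38 wt% SiO2 ÷ 60.083 g/mol = 0.65543 mol, giving 0.65543 Si and 1.31086 O.
Oxygen sums to 2.62574; scaling by 4/2.62574 = 1.52338 puts the formula on 4 O.
Fe: 0.22591 × 1.52338 = 0.344 atoms per formula unit.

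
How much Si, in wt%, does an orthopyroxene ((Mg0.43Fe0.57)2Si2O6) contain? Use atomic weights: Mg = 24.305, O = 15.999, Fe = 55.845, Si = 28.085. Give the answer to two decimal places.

23.73 wt%

Molar mass of (Mg0.43Fe0.57)2Si2O6: 0.86×24.305 + 1.14×55.845 + 2×28.085 + 6×15.999 = 236.730 g/mol.
Mass of Si per formula unit: 2 × 28.085 = 56.170 g.
Weight fraction Si = 56.170 / 236.730 = 0.2373.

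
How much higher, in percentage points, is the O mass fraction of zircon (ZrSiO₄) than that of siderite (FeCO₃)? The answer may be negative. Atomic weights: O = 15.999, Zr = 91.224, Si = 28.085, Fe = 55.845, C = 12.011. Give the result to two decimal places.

-6.52 percentage points

First mineral: 63.996 g O in 183.305 g formula = 34.91 wt% O.
Second mineral: 47.997 g O in 115.853 g formula = 41.43 wt% O.
34.91% − 41.43% gives a difference of -6.52 percentage points.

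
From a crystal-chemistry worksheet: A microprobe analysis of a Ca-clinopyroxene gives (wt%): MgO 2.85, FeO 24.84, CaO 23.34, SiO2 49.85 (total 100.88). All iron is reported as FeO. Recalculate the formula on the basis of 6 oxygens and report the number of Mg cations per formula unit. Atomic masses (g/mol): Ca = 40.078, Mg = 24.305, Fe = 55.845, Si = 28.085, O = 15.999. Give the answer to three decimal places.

2.85 wt% MgO ÷ 40.304 g/mol = 0.07071 mol, giving 0.07071 Mg and 0.07071 O.
24.84 wt% FeO ÷ 71.844 g/mol = 0.34575 mol, giving 0.34575 Fe and 0.34575 O.
23.34 wt% CaO ÷ 56.077 g/mol = 0.41621 mol, giving 0.41621 Ca and 0.41621 O.
49.85 wt% SiO2 ÷ 60.083 g/mol = 0.82969 mol, giving 0.82969 Si and 1.65938 O.
Oxygen sums to 2.49205; scaling by 6/2.49205 = 2.40766 puts the formula on 6 O.
Mg: 0.07071 × 2.40766 = 0.170 atoms per formula unit.

0.170 Mg apfu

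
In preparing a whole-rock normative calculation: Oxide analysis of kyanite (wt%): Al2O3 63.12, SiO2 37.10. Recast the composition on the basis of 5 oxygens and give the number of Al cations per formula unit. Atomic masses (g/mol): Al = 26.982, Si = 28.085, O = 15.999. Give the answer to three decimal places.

2.002 Al apfu

Al2O3 (M=101.961): mol = 0.61906; Al = 1.23812, O = 1.85718.
SiO2 (M=60.083): mol = 0.61748; Si = 0.61748, O = 1.23496.
ΣO = 3.09214; factor = 5/ΣO = 1.61700.
Al apfu = 1.23812 × 1.61700 = 2.002.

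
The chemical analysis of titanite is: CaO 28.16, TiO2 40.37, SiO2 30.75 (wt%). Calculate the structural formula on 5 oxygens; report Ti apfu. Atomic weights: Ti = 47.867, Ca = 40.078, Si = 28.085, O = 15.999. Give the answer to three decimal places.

0.996 Ti apfu

CaO: 28.16/56.077 = 0.50217 mol → 0.50217 mol Ca, 0.50217 mol O.
TiO2: 40.37/79.865 = 0.50548 mol → 0.50548 mol Ti, 1.01096 mol O.
SiO2: 30.75/60.083 = 0.51179 mol → 0.51179 mol Si, 1.02358 mol O.
Total oxygen = 2.53671 mol. Normalization factor = 5/2.53671 = 1.97106.
Ti per 5 O = 0.50548 × 1.97106 = 0.996.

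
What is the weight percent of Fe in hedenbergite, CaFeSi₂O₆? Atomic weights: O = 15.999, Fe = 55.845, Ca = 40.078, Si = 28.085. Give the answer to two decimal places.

M(CaFeSi₂O₆) = 248.087 g/mol.
Fe contributes 1 × 55.845 = 55.845 g per mole.
55.845/248.087 = 0.2251 → 22.51%.

22.51 wt%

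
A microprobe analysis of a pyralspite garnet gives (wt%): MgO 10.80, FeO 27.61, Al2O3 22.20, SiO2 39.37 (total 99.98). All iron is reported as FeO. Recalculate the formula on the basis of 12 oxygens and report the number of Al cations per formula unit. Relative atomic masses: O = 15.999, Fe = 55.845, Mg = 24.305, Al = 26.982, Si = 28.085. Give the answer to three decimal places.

MgO: 10.80/40.304 = 0.26796 mol → 0.26796 mol Mg, 0.26796 mol O.
FeO: 27.61/71.844 = 0.38430 mol → 0.38430 mol Fe, 0.38430 mol O.
Al2O3: 22.20/101.961 = 0.21773 mol → 0.43546 mol Al, 0.65319 mol O.
SiO2: 39.37/60.083 = 0.65526 mol → 0.65526 mol Si, 1.31052 mol O.
Total oxygen = 2.61597 mol. Normalization factor = 12/2.61597 = 4.58721.
Al per 12 O = 0.43546 × 4.58721 = 1.998.

1.998 Al apfu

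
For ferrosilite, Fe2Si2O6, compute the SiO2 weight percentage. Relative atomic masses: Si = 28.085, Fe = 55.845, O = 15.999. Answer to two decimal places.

45.54 wt%

M(Fe2Si2O6) = 263.854 g/mol; M(SiO2) = 60.083 g/mol.
Moles SiO2 per formula unit = 2 Si ÷ 1 = 2.0000.
SiO2 fraction = (2.0000 × 60.083) / 263.854 = 120.166/263.854 = 0.4554.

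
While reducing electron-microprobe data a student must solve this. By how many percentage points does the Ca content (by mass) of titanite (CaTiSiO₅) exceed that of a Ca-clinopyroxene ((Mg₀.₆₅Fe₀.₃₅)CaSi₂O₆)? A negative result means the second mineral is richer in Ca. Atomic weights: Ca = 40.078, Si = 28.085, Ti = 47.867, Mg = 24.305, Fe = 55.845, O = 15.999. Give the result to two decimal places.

First mineral: 40.078 g Ca in 196.025 g formula = 20.45 wt% Ca.
Second mineral: 40.078 g Ca in 227.586 g formula = 17.61 wt% Ca.
20.45% − 17.61% gives a difference of 2.84 percentage points.

2.84 percentage points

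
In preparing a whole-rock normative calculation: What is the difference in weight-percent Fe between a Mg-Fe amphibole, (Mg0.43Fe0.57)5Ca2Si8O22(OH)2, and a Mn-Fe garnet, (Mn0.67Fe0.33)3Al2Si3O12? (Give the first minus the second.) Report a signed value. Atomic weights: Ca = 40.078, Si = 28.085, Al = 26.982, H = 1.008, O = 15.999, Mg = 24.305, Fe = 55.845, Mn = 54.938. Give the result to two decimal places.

Fe in (Mg0.43Fe0.57)5Ca2Si8O22(OH)2: molar mass 902.242 g/mol; 2.85×55.845 = 159.158 g → 17.64 wt%.
Fe in (Mn0.67Fe0.33)3Al2Si3O12: molar mass 495.919 g/mol; 0.99×55.845 = 55.287 g → 11.15 wt%.
Difference = 17.64 − 11.15 = 6.49 percentage points.

6.49 percentage points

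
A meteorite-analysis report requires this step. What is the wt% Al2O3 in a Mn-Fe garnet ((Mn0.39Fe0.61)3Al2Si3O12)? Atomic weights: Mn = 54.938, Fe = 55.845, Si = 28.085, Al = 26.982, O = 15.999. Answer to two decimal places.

M((Mn0.39Fe0.61)3Al2Si3O12) = 496.681 g/mol; M(Al2O3) = 101.961 g/mol.
Moles Al2O3 per formula unit = 2 Al ÷ 2 = 1.0000.
Al2O3 fraction = (1.0000 × 101.961) / 496.681 = 101.961/496.681 = 0.2053.

20.53 wt%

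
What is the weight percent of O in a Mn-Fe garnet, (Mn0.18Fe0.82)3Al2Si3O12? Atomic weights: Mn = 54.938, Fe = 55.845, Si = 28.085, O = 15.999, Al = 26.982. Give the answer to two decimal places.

Molar mass of (Mn0.18Fe0.82)3Al2Si3O12: 0.54×54.938 + 2.46×55.845 + 2×26.982 + 3×28.085 + 12×15.999 = 497.252 g/mol.
Mass of O per formula unit: 12 × 15.999 = 191.988 g.
Weight fraction O = 191.988 / 497.252 = 0.3861.

38.61 wt%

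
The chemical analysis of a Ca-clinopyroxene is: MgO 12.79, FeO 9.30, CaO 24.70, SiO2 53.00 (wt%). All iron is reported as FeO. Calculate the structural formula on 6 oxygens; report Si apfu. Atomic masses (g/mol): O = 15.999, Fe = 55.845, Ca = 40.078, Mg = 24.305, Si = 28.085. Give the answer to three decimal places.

12.79 wt% MgO ÷ 40.304 g/mol = 0.31734 mol, giving 0.31734 Mg and 0.31734 O.
9.30 wt% FeO ÷ 71.844 g/mol = 0.12945 mol, giving 0.12945 Fe and 0.12945 O.
24.70 wt% CaO ÷ 56.077 g/mol = 0.44047 mol, giving 0.44047 Ca and 0.44047 O.
53.00 wt% SiO2 ÷ 60.083 g/mol = 0.88211 mol, giving 0.88211 Si and 1.76422 O.
Oxygen sums to 2.65148; scaling by 6/2.65148 = 2.26289 puts the formula on 6 O.
Si: 0.88211 × 2.26289 = 1.996 atoms per formula unit.

1.996 Si apfu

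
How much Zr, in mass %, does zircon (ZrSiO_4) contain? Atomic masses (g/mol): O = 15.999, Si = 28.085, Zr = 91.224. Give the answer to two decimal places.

49.77 mass %

Formula mass = 1*91.224 + 1*28.085 + 4*15.999 = 183.305 g/mol, of which 91.224 g is Zr.
So Zr makes up 91.224/183.305 = 0.4977 of the mass, i.e. 49.77%.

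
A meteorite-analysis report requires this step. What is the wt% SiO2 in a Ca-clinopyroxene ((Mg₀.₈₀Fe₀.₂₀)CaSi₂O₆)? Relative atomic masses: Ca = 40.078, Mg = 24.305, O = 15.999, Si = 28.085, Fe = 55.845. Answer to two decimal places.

Formula mass = 222.855 g/mol.
2 Si → 2.0000 mol SiO2 per formula unit; M(SiO2) = 60.083, so SiO2 mass = 120.166 g.
120.166/222.855 × 100 = 53.92 wt%.

53.92 wt%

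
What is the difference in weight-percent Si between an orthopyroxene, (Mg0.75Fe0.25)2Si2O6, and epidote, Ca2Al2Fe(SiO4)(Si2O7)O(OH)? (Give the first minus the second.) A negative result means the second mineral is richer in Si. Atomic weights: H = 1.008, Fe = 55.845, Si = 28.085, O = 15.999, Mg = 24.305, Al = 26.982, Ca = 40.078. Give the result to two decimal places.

First mineral: 56.170 g Si in 216.544 g formula = 25.94 wt% Si.
Second mineral: 84.255 g Si in 483.215 g formula = 17.44 wt% Si.
25.94% − 17.44% gives a difference of 8.50 percentage points.

8.50 percentage points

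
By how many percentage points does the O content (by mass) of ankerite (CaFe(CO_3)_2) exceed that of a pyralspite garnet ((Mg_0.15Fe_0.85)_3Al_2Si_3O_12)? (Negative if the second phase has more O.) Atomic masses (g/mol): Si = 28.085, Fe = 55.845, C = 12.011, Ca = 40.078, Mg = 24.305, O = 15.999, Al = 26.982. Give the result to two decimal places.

M(CaFe(CO_3)_2) = 215.939 g/mol, so wt% O = 95.994/215.939 × 100 = 44.45%.
M((Mg_0.15Fe_0.85)_3Al_2Si_3O_12) = 483.549 g/mol, so wt% O = 191.988/483.549 × 100 = 39.70%.
44.45 − 39.70 = 4.75 pp.

4.75 percentage points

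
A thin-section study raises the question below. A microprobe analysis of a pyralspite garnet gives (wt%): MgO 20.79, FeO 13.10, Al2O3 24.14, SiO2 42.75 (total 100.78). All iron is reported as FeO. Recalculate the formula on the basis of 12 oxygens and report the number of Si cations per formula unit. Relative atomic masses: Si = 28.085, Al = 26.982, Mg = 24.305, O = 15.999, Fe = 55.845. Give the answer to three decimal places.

20.79 wt% MgO ÷ 40.304 g/mol = 0.51583 mol, giving 0.51583 Mg and 0.51583 O.
13.10 wt% FeO ÷ 71.844 g/mol = 0.18234 mol, giving 0.18234 Fe and 0.18234 O.
24.14 wt% Al2O3 ÷ 101.961 g/mol = 0.23676 mol, giving 0.47352 Al and 0.71028 O.
42.75 wt% SiO2 ÷ 60.083 g/mol = 0.71152 mol, giving 0.71152 Si and 1.42304 O.
Oxygen sums to 2.83149; scaling by 12/2.83149 = 4.23805 puts the formula on 12 O.
Si: 0.71152 × 4.23805 = 3.015 atoms per formula unit.

3.015 Si apfu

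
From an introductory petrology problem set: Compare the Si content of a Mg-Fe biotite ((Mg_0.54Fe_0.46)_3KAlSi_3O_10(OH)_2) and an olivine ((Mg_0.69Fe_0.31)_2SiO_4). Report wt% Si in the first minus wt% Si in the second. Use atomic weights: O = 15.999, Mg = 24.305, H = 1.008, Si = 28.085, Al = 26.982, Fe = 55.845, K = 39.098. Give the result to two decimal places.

M((Mg_0.54Fe_0.46)_3KAlSi_3O_10(OH)_2) = 460.779 g/mol, so wt% Si = 84.255/460.779 × 100 = 18.29%.
M((Mg_0.69Fe_0.31)_2SiO_4) = 160.246 g/mol, so wt% Si = 28.085/160.246 × 100 = 17.53%.
18.29 − 17.53 = 0.76 pp.

0.76 percentage points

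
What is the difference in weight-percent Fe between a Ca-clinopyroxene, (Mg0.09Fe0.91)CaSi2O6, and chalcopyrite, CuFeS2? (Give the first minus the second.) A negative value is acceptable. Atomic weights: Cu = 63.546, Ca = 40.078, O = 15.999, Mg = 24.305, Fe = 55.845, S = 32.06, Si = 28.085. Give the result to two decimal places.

-9.71 percentage points

First mineral: 50.819 g Fe in 245.248 g formula = 20.72 wt% Fe.
Second mineral: 55.845 g Fe in 183.511 g formula = 30.43 wt% Fe.
20.72% − 30.43% gives a difference of -9.71 percentage points.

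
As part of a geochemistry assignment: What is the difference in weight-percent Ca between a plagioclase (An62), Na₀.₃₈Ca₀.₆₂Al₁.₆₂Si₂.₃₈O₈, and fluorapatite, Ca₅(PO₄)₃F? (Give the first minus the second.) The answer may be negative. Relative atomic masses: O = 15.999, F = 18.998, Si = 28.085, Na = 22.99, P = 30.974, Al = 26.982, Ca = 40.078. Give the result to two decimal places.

Ca in Na₀.₃₈Ca₀.₆₂Al₁.₆₂Si₂.₃₈O₈: molar mass 272.130 g/mol; 0.62×40.078 = 24.848 g → 9.13 wt%.
Ca in Ca₅(PO₄)₃F: molar mass 504.298 g/mol; 5×40.078 = 200.390 g → 39.74 wt%.
Difference = 9.13 − 39.74 = -30.61 percentage points.

-30.61 percentage points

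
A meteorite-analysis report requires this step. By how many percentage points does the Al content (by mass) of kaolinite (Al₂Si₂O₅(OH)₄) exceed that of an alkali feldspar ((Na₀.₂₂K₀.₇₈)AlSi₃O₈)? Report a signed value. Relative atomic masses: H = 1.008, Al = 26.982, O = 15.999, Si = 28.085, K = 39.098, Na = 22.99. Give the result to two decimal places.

11.08 percentage points

M(Al₂Si₂O₅(OH)₄) = 258.157 g/mol, so wt% Al = 53.964/258.157 × 100 = 20.90%.
M((Na₀.₂₂K₀.₇₈)AlSi₃O₈) = 274.783 g/mol, so wt% Al = 26.982/274.783 × 100 = 9.82%.
20.90 − 9.82 = 11.08 pp.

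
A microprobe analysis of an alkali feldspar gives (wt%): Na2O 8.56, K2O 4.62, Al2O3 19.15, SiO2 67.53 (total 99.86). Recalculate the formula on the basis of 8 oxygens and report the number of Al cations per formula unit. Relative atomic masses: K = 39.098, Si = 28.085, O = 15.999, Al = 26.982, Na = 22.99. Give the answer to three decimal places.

8.56 wt% Na2O ÷ 61.979 g/mol = 0.13811 mol, giving 0.27622 Na and 0.13811 O.
4.62 wt% K2O ÷ 94.195 g/mol = 0.04905 mol, giving 0.09810 K and 0.04905 O.
19.15 wt% Al2O3 ÷ 101.961 g/mol = 0.18782 mol, giving 0.37564 Al and 0.56346 O.
67.53 wt% SiO2 ÷ 60.083 g/mol = 1.12395 mol, giving 1.12395 Si and 2.24790 O.
Oxygen sums to 2.99852; scaling by 8/2.99852 = 2.66798 puts the formula on 8 O.
Al: 0.37564 × 2.66798 = 1.002 atoms per formula unit.

1.002 Al apfu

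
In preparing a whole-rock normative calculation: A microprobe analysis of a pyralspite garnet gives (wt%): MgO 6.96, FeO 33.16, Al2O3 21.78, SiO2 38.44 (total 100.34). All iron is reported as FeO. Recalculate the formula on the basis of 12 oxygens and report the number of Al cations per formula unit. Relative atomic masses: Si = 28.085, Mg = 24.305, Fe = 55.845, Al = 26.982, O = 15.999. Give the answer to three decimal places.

2.007 Al apfu

6.96 wt% MgO ÷ 40.304 g/mol = 0.17269 mol, giving 0.17269 Mg and 0.17269 O.
33.16 wt% FeO ÷ 71.844 g/mol = 0.46156 mol, giving 0.46156 Fe and 0.46156 O.
21.78 wt% Al2O3 ÷ 101.961 g/mol = 0.21361 mol, giving 0.42722 Al and 0.64083 O.
38.44 wt% SiO2 ÷ 60.083 g/mol = 0.63978 mol, giving 0.63978 Si and 1.27956 O.
Oxygen sums to 2.55464; scaling by 12/2.55464 = 4.69734 puts the formula on 12 O.
Al: 0.42722 × 4.69734 = 2.007 atoms per formula unit.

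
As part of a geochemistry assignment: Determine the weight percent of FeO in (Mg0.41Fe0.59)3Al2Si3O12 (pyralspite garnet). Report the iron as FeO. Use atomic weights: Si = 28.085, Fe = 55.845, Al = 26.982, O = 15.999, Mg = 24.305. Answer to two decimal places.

Molar mass of (Mg0.41Fe0.59)3Al2Si3O12 = 1.23·24.305 + 1.77·55.845 + 2·26.982 + 3·28.085 + 12·15.999 = 458.948 g/mol.
Each formula unit contains 1.77 Fe, equivalent to 1.77/1 = 1.7700 mol FeO.
M(FeO) = 1×55.845 + 1×15.999 = 71.844 g/mol.
Mass of FeO per formula unit = 1.7700 × 71.844 = 127.164 g.
FeO wt% = 127.164 / 458.948 × 100 = 27.71%.

27.71 wt%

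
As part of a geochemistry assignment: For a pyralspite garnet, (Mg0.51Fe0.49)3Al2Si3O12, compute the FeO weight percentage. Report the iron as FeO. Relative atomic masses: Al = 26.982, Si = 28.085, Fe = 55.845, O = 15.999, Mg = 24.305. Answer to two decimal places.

M((Mg0.51Fe0.49)3Al2Si3O12) = 449.486 g/mol; M(FeO) = 71.844 g/mol.
Moles FeO per formula unit = 1.47 Fe ÷ 1 = 1.4700.
FeO fraction = (1.4700 × 71.844) / 449.486 = 105.611/449.486 = 0.2350.

23.50 wt%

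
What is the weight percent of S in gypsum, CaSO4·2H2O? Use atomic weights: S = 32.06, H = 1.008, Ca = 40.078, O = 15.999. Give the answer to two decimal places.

M(CaSO4·2H2O) = 172.164 g/mol.
S contributes 1 × 32.06 = 32.060 g per mole.
32.060/172.164 = 0.1862 → 18.62%.

18.62 weight percent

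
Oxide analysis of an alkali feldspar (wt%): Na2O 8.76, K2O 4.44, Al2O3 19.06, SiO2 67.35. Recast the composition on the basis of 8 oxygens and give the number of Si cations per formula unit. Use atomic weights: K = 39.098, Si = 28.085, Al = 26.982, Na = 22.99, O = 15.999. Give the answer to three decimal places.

Na2O: 8.76/61.979 = 0.14134 mol → 0.28268 mol Na, 0.14134 mol O.
K2O: 4.44/94.195 = 0.04714 mol → 0.09428 mol K, 0.04714 mol O.
Al2O3: 19.06/101.961 = 0.18693 mol → 0.37386 mol Al, 0.56079 mol O.
SiO2: 67.35/60.083 = 1.12095 mol → 1.12095 mol Si, 2.24190 mol O.
Total oxygen = 2.99117 mol. Normalization factor = 8/2.99117 = 2.67454.
Si per 8 O = 1.12095 × 2.67454 = 2.998.

2.998 Si apfu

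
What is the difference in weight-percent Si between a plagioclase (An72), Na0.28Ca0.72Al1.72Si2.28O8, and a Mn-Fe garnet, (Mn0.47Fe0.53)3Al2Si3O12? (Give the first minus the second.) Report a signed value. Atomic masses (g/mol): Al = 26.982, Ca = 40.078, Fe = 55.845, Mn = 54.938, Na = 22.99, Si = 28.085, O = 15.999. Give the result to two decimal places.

Si in Na0.28Ca0.72Al1.72Si2.28O8: molar mass 273.728 g/mol; 2.28×28.085 = 64.034 g → 23.39 wt%.
Si in (Mn0.47Fe0.53)3Al2Si3O12: molar mass 496.463 g/mol; 3×28.085 = 84.255 g → 16.97 wt%.
Difference = 23.39 − 16.97 = 6.42 percentage points.

6.42 percentage points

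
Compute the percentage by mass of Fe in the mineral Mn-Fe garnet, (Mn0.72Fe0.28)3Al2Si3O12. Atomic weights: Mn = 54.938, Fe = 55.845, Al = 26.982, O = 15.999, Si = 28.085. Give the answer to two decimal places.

M((Mn0.72Fe0.28)3Al2Si3O12) = 495.783 g/mol.
Fe contributes 0.84 × 55.845 = 46.910 g per mole.
46.910/495.783 = 0.0946 → 9.46%.

9.46 weight percent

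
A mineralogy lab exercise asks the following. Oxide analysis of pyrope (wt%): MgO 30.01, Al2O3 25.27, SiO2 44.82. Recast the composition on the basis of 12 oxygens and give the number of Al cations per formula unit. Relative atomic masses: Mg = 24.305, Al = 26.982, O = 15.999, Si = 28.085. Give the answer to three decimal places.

MgO (M=40.304): mol = 0.74459; Mg = 0.74459, O = 0.74459.
Al2O3 (M=101.961): mol = 0.24784; Al = 0.49568, O = 0.74352.
SiO2 (M=60.083): mol = 0.74597; Si = 0.74597, O = 1.49194.
ΣO = 2.98005; factor = 12/ΣO = 4.02678.
Al apfu = 0.49568 × 4.02678 = 1.996.

1.996 Al apfu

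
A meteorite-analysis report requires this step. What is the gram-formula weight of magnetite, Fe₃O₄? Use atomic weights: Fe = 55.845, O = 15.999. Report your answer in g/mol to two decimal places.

231.53 g/mol

M = 3(55.845) + 4(15.999)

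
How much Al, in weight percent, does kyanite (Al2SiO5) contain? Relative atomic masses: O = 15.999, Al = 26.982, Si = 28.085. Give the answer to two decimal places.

Formula mass = 2*26.982 + 1*28.085 + 5*15.999 = 162.044 g/mol, of which 53.964 g is Al.
So Al makes up 53.964/162.044 = 0.3330 of the mass, i.e. 33.30%.

33.30 weight percent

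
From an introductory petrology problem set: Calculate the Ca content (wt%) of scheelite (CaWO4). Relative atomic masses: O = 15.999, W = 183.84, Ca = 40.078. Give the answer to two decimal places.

Molar mass of CaWO4: 1*40.078 + 1*183.84 + 4*15.999 = 287.914 g/mol.
Mass of Ca per formula unit: 1 × 40.078 = 40.078 g.
Weight fraction Ca = 40.078 / 287.914 = 0.1392.

13.92 wt%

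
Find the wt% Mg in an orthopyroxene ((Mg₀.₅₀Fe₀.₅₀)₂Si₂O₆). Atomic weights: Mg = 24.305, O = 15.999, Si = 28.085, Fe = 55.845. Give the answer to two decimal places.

Formula mass = 1*24.305 + 1*55.845 + 2*28.085 + 6*15.999 = 232.314 g/mol, of which 24.305 g is Mg.
So Mg makes up 24.305/232.314 = 0.1046 of the mass, i.e. 10.46%.

10.46 mass %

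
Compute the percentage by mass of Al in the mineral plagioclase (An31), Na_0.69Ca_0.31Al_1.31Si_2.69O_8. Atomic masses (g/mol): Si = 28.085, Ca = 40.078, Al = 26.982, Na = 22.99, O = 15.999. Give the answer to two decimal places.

Molar mass of Na_0.69Ca_0.31Al_1.31Si_2.69O_8: 0.69·22.99 + 0.31·40.078 + 1.31·26.982 + 2.69·28.085 + 8·15.999 = 267.174 g/mol.
Mass of Al per formula unit: 1.31 × 26.982 = 35.346 g.
Weight fraction Al = 35.346 / 267.174 = 0.1323.

13.23 wt%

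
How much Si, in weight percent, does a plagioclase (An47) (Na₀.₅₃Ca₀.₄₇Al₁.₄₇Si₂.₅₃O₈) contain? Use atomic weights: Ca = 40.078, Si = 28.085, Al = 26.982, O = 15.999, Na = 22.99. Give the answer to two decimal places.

26.34 weight percent

M(Na₀.₅₃Ca₀.₄₇Al₁.₄₇Si₂.₅₃O₈) = 269.732 g/mol.
Si contributes 2.53 × 28.085 = 71.055 g per mole.
71.055/269.732 = 0.2634 → 26.34%.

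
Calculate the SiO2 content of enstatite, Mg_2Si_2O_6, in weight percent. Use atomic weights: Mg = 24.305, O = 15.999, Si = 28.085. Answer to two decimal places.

59.85 wt%

Molar mass of Mg_2Si_2O_6 = 2*24.305 + 2*28.085 + 6*15.999 = 200.774 g/mol.
Each formula unit contains 2 Si, equivalent to 2/1 = 2.0000 mol SiO2.
M(SiO2) = 1×28.085 + 2×15.999 = 60.083 g/mol.
Mass of SiO2 per formula unit = 2.0000 × 60.083 = 120.166 g.
SiO2 wt% = 120.166 / 200.774 × 100 = 59.85%.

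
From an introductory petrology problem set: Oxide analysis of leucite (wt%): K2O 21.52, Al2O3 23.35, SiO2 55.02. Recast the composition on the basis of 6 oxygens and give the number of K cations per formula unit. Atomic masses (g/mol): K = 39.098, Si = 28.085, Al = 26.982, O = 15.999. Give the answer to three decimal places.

0.998 K apfu

K2O: 21.52/94.195 = 0.22846 mol → 0.45692 mol K, 0.22846 mol O.
Al2O3: 23.35/101.961 = 0.22901 mol → 0.45802 mol Al, 0.68703 mol O.
SiO2: 55.02/60.083 = 0.91573 mol → 0.91573 mol Si, 1.83146 mol O.
Total oxygen = 2.74695 mol. Normalization factor = 6/2.74695 = 2.18424.
K per 6 O = 0.45692 × 2.18424 = 0.998.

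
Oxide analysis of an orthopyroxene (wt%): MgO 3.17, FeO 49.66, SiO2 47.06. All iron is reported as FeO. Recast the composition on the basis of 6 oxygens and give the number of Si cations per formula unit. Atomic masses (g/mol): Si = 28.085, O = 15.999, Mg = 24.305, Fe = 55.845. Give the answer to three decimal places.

MgO (M=40.304): mol = 0.07865; Mg = 0.07865, O = 0.07865.
FeO (M=71.844): mol = 0.69122; Fe = 0.69122, O = 0.69122.
SiO2 (M=60.083): mol = 0.78325; Si = 0.78325, O = 1.56650.
ΣO = 2.33637; factor = 6/ΣO = 2.56809.
Si apfu = 0.78325 × 2.56809 = 2.011.

2.011 Si apfu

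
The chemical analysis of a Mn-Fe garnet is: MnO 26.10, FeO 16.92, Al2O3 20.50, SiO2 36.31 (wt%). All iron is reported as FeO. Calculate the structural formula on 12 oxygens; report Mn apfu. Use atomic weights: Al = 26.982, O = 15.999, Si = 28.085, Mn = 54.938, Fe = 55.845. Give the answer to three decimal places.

MnO (M=70.937): mol = 0.36793; Mn = 0.36793, O = 0.36793.
FeO (M=71.844): mol = 0.23551; Fe = 0.23551, O = 0.23551.
Al2O3 (M=101.961): mol = 0.20106; Al = 0.40212, O = 0.60318.
SiO2 (M=60.083): mol = 0.60433; Si = 0.60433, O = 1.20866.
ΣO = 2.41528; factor = 12/ΣO = 4.96837.
Mn apfu = 0.36793 × 4.96837 = 1.828.

1.828 Mn apfu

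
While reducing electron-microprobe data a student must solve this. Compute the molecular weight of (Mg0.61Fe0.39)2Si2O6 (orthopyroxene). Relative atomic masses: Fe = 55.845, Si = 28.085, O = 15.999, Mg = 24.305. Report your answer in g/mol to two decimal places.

M = 1.22×24.305 + 0.78×55.845 + 2×28.085 + 6×15.999

225.38 g/mol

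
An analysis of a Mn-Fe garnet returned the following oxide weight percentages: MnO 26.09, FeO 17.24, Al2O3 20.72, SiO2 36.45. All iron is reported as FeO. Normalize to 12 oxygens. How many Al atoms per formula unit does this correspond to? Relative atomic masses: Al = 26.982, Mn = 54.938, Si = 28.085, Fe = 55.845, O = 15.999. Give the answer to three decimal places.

2.006 Al apfu

MnO (M=70.937): mol = 0.36779; Mn = 0.36779, O = 0.36779.
FeO (M=71.844): mol = 0.23996; Fe = 0.23996, O = 0.23996.
Al2O3 (M=101.961): mol = 0.20321; Al = 0.40642, O = 0.60963.
SiO2 (M=60.083): mol = 0.60666; Si = 0.60666, O = 1.21332.
ΣO = 2.43070; factor = 12/ΣO = 4.93685.
Al apfu = 0.40642 × 4.93685 = 2.006.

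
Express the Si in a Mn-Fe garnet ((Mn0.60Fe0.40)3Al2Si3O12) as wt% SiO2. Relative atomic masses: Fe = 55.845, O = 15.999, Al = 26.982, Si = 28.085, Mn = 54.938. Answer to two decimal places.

36.33 wt%

Formula mass = 496.109 g/mol.
3 Si → 3.0000 mol SiO2 per formula unit; M(SiO2) = 60.083, so SiO2 mass = 180.249 g.
180.249/496.109 × 100 = 36.33 wt%.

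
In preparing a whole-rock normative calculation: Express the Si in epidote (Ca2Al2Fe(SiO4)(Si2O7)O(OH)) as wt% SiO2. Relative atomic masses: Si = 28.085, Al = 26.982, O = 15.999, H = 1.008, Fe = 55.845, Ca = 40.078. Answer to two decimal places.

Formula mass = 483.215 g/mol.
3 Si → 3.0000 mol SiO2 per formula unit; M(SiO2) = 60.083, so SiO2 mass = 180.249 g.
180.249/483.215 × 100 = 37.30 wt%.

37.30 wt%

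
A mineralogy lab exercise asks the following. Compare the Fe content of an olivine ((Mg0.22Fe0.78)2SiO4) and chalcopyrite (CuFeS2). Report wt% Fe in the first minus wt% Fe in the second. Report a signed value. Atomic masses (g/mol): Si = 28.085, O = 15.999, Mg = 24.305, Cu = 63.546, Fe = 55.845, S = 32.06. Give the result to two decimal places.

First mineral: 87.118 g Fe in 189.893 g formula = 45.88 wt% Fe.
Second mineral: 55.845 g Fe in 183.511 g formula = 30.43 wt% Fe.
45.88% − 30.43% gives a difference of 15.45 percentage points.

15.45 percentage points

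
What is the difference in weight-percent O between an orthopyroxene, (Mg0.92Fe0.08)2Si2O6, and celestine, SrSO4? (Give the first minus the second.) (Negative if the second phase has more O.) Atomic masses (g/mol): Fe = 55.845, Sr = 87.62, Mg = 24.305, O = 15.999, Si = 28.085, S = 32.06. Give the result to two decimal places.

11.80 percentage points

M((Mg0.92Fe0.08)2Si2O6) = 205.820 g/mol, so wt% O = 95.994/205.820 × 100 = 46.64%.
M(SrSO4) = 183.676 g/mol, so wt% O = 63.996/183.676 × 100 = 34.84%.
46.64 − 34.84 = 11.80 pp.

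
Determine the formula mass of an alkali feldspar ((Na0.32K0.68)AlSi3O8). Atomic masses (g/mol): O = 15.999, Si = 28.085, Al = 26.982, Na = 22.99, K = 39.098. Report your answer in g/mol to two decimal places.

273.17 g/mol

Na: 0.32 × 22.99 = 7.3568
K: 0.68 × 39.098 = 26.5866
Al: 1 × 26.982 = 26.9820
Si: 3 × 28.085 = 84.2550
O: 8 × 15.999 = 127.9920
Summing the contributions gives the formula mass.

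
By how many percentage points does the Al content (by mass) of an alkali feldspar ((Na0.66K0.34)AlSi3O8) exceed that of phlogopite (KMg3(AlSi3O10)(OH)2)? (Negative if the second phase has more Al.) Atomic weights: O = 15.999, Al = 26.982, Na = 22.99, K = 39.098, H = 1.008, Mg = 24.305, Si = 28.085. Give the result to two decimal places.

3.61 percentage points

M((Na0.66K0.34)AlSi3O8) = 267.696 g/mol, so wt% Al = 26.982/267.696 × 100 = 10.08%.
M(KMg3(AlSi3O10)(OH)2) = 417.254 g/mol, so wt% Al = 26.982/417.254 × 100 = 6.47%.
10.08 − 6.47 = 3.61 pp.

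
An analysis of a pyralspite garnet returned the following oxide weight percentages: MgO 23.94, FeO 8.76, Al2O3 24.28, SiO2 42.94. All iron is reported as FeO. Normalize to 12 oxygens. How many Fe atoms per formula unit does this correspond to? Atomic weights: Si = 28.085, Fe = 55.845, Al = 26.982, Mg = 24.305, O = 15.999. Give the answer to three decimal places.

MgO: 23.94/40.304 = 0.59399 mol → 0.59399 mol Mg, 0.59399 mol O.
FeO: 8.76/71.844 = 0.12193 mol → 0.12193 mol Fe, 0.12193 mol O.
Al2O3: 24.28/101.961 = 0.23813 mol → 0.47626 mol Al, 0.71439 mol O.
SiO2: 42.94/60.083 = 0.71468 mol → 0.71468 mol Si, 1.42936 mol O.
Total oxygen = 2.85967 mol. Normalization factor = 12/2.85967 = 4.19629.
Fe per 12 O = 0.12193 × 4.19629 = 0.512.

0.512 Fe apfu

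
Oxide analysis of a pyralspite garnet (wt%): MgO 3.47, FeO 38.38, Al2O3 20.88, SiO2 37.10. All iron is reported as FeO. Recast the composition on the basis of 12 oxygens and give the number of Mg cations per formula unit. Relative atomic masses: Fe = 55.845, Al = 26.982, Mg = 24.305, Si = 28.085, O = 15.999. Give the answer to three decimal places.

MgO: 3.47/40.304 = 0.08610 mol → 0.08610 mol Mg, 0.08610 mol O.
FeO: 38.38/71.844 = 0.53421 mol → 0.53421 mol Fe, 0.53421 mol O.
Al2O3: 20.88/101.961 = 0.20478 mol → 0.40956 mol Al, 0.61434 mol O.
SiO2: 37.10/60.083 = 0.61748 mol → 0.61748 mol Si, 1.23496 mol O.
Total oxygen = 2.46961 mol. Normalization factor = 12/2.46961 = 4.85907.
Mg per 12 O = 0.08610 × 4.85907 = 0.418.

0.418 Mg apfu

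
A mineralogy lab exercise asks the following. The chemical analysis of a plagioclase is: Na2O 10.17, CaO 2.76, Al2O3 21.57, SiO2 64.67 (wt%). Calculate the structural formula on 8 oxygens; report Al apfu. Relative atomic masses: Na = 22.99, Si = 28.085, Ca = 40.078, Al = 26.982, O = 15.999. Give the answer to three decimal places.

1.128 Al apfu

Na2O (M=61.979): mol = 0.16409; Na = 0.32818, O = 0.16409.
CaO (M=56.077): mol = 0.04922; Ca = 0.04922, O = 0.04922.
Al2O3 (M=101.961): mol = 0.21155; Al = 0.42310, O = 0.63465.
SiO2 (M=60.083): mol = 1.07634; Si = 1.07634, O = 2.15268.
ΣO = 3.00064; factor = 8/ΣO = 2.66610.
Al apfu = 0.42310 × 2.66610 = 1.128.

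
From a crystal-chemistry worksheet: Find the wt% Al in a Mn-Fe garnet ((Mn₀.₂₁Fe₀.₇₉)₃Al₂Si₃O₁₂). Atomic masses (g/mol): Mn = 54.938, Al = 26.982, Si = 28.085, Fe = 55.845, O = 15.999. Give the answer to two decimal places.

Formula mass = 0.63*54.938 + 2.37*55.845 + 2*26.982 + 3*28.085 + 12*15.999 = 497.171 g/mol, of which 53.964 g is Al.
So Al makes up 53.964/497.171 = 0.1085 of the mass, i.e. 10.85%.

10.85 weight percent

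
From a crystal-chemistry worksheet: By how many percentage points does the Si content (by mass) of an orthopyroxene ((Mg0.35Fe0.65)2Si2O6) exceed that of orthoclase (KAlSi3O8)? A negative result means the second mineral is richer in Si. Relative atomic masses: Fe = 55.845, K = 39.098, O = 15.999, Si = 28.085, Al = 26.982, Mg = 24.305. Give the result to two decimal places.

-7.04 percentage points

Si in (Mg0.35Fe0.65)2Si2O6: molar mass 241.776 g/mol; 2×28.085 = 56.170 g → 23.23 wt%.
Si in KAlSi3O8: molar mass 278.327 g/mol; 3×28.085 = 84.255 g → 30.27 wt%.
Difference = 23.23 − 30.27 = -7.04 percentage points.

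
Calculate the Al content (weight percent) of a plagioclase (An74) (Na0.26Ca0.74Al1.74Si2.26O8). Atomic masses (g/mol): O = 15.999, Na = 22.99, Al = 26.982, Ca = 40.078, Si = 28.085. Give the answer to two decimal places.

17.13 weight percent

Formula mass = 0.26*22.99 + 0.74*40.078 + 1.74*26.982 + 2.26*28.085 + 8*15.999 = 274.048 g/mol, of which 46.949 g is Al.
So Al makes up 46.949/274.048 = 0.1713 of the mass, i.e. 17.13%.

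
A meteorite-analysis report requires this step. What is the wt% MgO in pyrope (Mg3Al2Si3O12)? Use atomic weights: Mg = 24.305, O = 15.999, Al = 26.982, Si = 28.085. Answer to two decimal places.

29.99 wt%

Molar mass of Mg3Al2Si3O12 = 3×24.305 + 2×26.982 + 3×28.085 + 12×15.999 = 403.122 g/mol.
Each formula unit contains 3 Mg, equivalent to 3/1 = 3.0000 mol MgO.
M(MgO) = 1×24.305 + 1×15.999 = 40.304 g/mol.
Mass of MgO per formula unit = 3.0000 × 40.304 = 120.912 g.
MgO wt% = 120.912 / 403.122 × 100 = 29.99%.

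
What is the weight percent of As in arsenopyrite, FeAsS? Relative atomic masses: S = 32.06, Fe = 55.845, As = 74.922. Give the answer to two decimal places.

46.01 wt%

Molar mass of FeAsS: 1*55.845 + 1*74.922 + 1*32.06 = 162.827 g/mol.
Mass of As per formula unit: 1 × 74.922 = 74.922 g.
Weight fraction As = 74.922 / 162.827 = 0.4601.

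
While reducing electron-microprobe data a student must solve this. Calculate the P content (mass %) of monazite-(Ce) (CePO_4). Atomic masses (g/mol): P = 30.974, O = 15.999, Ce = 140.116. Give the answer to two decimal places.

13.18 mass %

M(CePO_4) = 235.086 g/mol.
P contributes 1 × 30.974 = 30.974 g per mole.
30.974/235.086 = 0.1318 → 13.18%.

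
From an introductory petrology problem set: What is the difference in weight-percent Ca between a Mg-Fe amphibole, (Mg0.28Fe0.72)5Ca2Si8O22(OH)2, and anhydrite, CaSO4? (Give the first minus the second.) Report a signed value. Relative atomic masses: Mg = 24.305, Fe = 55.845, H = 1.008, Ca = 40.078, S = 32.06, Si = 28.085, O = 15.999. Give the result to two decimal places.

M((Mg0.28Fe0.72)5Ca2Si8O22(OH)2) = 925.897 g/mol, so wt% Ca = 80.156/925.897 × 100 = 8.66%.
M(CaSO4) = 136.134 g/mol, so wt% Ca = 40.078/136.134 × 100 = 29.44%.
8.66 − 29.44 = -20.78 pp.

-20.78 percentage points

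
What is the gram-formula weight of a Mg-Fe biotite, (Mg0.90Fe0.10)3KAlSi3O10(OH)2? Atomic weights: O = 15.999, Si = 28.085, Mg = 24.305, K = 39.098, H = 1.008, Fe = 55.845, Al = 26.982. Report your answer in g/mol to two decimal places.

Mg: 2.70 × 24.305 = 65.6235
Fe: 0.30 × 55.845 = 16.7535
K: 1 × 39.098 = 39.0980
Al: 1 × 26.982 = 26.9820
Si: 3 × 28.085 = 84.2550
O: 12 × 15.999 = 191.9880
H: 2 × 1.008 = 2.0160
Summing the contributions gives the formula mass.

426.72 g/mol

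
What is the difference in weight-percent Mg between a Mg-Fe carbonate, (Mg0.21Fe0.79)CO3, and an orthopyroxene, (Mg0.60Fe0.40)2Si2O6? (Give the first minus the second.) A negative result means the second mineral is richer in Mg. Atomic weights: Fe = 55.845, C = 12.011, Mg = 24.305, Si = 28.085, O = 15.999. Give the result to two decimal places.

-8.23 percentage points

Mg in (Mg0.21Fe0.79)CO3: molar mass 109.230 g/mol; 0.21×24.305 = 5.104 g → 4.67 wt%.
Mg in (Mg0.60Fe0.40)2Si2O6: molar mass 226.006 g/mol; 1.20×24.305 = 29.166 g → 12.90 wt%.
Difference = 4.67 − 12.90 = -8.23 percentage points.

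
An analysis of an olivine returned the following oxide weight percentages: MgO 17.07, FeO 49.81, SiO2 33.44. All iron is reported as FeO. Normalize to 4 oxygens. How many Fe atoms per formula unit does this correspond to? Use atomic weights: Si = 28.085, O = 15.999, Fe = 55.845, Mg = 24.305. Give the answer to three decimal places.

1.244 Fe apfu

17.07 wt% MgO ÷ 40.304 g/mol = 0.42353 mol, giving 0.42353 Mg and 0.42353 O.
49.81 wt% FeO ÷ 71.844 g/mol = 0.69331 mol, giving 0.69331 Fe and 0.69331 O.
33.44 wt% SiO2 ÷ 60.083 g/mol = 0.55656 mol, giving 0.55656 Si and 1.11312 O.
Oxygen sums to 2.22996; scaling by 4/2.22996 = 1.79375 puts the formula on 4 O.
Fe: 0.69331 × 1.79375 = 1.244 atoms per formula unit.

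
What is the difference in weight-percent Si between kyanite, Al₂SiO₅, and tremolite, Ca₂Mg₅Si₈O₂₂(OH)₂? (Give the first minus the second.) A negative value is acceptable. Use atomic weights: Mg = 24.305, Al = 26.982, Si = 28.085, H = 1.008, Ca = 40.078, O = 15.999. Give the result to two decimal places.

Si in Al₂SiO₅: molar mass 162.044 g/mol; 1×28.085 = 28.085 g → 17.33 wt%.
Si in Ca₂Mg₅Si₈O₂₂(OH)₂: molar mass 812.353 g/mol; 8×28.085 = 224.680 g → 27.66 wt%.
Difference = 17.33 − 27.66 = -10.33 percentage points.

-10.33 percentage points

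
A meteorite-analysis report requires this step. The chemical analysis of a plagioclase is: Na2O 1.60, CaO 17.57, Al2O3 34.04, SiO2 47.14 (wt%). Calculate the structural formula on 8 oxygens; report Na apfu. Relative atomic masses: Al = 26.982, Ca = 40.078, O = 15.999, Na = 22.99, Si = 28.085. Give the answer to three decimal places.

0.142 Na apfu

Na2O: 1.60/61.979 = 0.02582 mol → 0.05164 mol Na, 0.02582 mol O.
CaO: 17.57/56.077 = 0.31332 mol → 0.31332 mol Ca, 0.31332 mol O.
Al2O3: 34.04/101.961 = 0.33385 mol → 0.66770 mol Al, 1.00155 mol O.
SiO2: 47.14/60.083 = 0.78458 mol → 0.78458 mol Si, 1.56916 mol O.
Total oxygen = 2.90985 mol. Normalization factor = 8/2.90985 = 2.74928.
Na per 8 O = 0.05164 × 2.74928 = 0.142.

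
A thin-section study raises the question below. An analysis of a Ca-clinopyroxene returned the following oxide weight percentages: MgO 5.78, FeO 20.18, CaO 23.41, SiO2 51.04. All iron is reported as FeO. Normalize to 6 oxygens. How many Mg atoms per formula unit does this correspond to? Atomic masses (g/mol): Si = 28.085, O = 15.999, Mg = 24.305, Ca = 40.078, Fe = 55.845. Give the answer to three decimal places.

0.339 Mg apfu

MgO: 5.78/40.304 = 0.14341 mol → 0.14341 mol Mg, 0.14341 mol O.
FeO: 20.18/71.844 = 0.28089 mol → 0.28089 mol Fe, 0.28089 mol O.
CaO: 23.41/56.077 = 0.41746 mol → 0.41746 mol Ca, 0.41746 mol O.
SiO2: 51.04/60.083 = 0.84949 mol → 0.84949 mol Si, 1.69898 mol O.
Total oxygen = 2.54074 mol. Normalization factor = 6/2.54074 = 2.36152.
Mg per 6 O = 0.14341 × 2.36152 = 0.339.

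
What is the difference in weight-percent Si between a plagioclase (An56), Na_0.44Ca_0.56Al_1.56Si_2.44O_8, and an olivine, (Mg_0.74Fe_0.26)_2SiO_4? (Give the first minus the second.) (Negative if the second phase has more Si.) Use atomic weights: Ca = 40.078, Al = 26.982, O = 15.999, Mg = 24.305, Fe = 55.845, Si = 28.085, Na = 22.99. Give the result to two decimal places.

M(Na_0.44Ca_0.56Al_1.56Si_2.44O_8) = 271.171 g/mol, so wt% Si = 68.527/271.171 × 100 = 25.27%.
M((Mg_0.74Fe_0.26)_2SiO_4) = 157.092 g/mol, so wt% Si = 28.085/157.092 × 100 = 17.88%.
25.27 − 17.88 = 7.39 pp.

7.39 percentage points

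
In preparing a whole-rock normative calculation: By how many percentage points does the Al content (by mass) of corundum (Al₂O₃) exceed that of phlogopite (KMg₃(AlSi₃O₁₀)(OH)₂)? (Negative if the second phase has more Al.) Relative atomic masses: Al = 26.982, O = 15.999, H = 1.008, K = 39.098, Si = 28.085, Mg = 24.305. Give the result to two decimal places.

Al in Al₂O₃: molar mass 101.961 g/mol; 2×26.982 = 53.964 g → 52.93 wt%.
Al in KMg₃(AlSi₃O₁₀)(OH)₂: molar mass 417.254 g/mol; 1×26.982 = 26.982 g → 6.47 wt%.
Difference = 52.93 − 6.47 = 46.46 percentage points.

46.46 percentage points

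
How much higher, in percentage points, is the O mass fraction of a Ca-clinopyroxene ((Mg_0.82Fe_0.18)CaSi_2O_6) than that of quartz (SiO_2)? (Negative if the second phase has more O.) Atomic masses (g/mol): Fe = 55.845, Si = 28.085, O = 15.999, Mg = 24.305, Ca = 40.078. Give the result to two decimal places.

First mineral: 95.994 g O in 222.224 g formula = 43.20 wt% O.
Second mineral: 31.998 g O in 60.083 g formula = 53.26 wt% O.
43.20% − 53.26% gives a difference of -10.06 percentage points.

-10.06 percentage points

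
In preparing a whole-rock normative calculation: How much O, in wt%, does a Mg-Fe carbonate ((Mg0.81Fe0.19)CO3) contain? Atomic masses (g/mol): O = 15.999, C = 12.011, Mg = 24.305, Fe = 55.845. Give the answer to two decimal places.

53.15 wt%

Formula mass = 0.81*24.305 + 0.19*55.845 + 1*12.011 + 3*15.999 = 90.306 g/mol, of which 47.997 g is O.
So O makes up 47.997/90.306 = 0.5315 of the mass, i.e. 53.15%.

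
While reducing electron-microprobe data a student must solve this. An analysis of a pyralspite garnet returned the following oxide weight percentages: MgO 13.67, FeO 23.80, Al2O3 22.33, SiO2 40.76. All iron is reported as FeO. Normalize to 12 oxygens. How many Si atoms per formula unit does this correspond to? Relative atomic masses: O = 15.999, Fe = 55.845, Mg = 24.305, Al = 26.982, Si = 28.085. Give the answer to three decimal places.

MgO: 13.67/40.304 = 0.33917 mol → 0.33917 mol Mg, 0.33917 mol O.
FeO: 23.80/71.844 = 0.33127 mol → 0.33127 mol Fe, 0.33127 mol O.
Al2O3: 22.33/101.961 = 0.21901 mol → 0.43802 mol Al, 0.65703 mol O.
SiO2: 40.76/60.083 = 0.67839 mol → 0.67839 mol Si, 1.35678 mol O.
Total oxygen = 2.68425 mol. Normalization factor = 12/2.68425 = 4.47052.
Si per 12 O = 0.67839 × 4.47052 = 3.033.

3.033 Si apfu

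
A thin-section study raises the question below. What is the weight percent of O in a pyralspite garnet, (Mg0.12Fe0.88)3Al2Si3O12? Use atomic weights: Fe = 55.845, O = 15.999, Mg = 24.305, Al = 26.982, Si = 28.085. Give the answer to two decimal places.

39.47 mass %

Molar mass of (Mg0.12Fe0.88)3Al2Si3O12: 0.36·24.305 + 2.64·55.845 + 2·26.982 + 3·28.085 + 12·15.999 = 486.388 g/mol.
Mass of O per formula unit: 12 × 15.999 = 191.988 g.
Weight fraction O = 191.988 / 486.388 = 0.3947.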